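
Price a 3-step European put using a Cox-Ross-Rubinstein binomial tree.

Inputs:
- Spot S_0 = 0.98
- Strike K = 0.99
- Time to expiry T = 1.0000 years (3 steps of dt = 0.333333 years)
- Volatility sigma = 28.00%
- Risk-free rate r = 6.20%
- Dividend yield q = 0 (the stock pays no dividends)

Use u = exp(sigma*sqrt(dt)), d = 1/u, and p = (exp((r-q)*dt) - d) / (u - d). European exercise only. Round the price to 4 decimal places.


dt = T/N = 0.333333
u = exp(sigma*sqrt(dt)) = 1.175458; d = 1/u = 0.850732
p = (exp((r-q)*dt) - d) / (u - d) = 0.523979
Discount per step: exp(-r*dt) = 0.979545
Stock lattice S(k, i) with i counting down-moves:
  k=0: S(0,0) = 0.9800
  k=1: S(1,0) = 1.1519; S(1,1) = 0.8337
  k=2: S(2,0) = 1.3541; S(2,1) = 0.9800; S(2,2) = 0.7093
  k=3: S(3,0) = 1.5917; S(3,1) = 1.1519; S(3,2) = 0.8337; S(3,3) = 0.6034
Terminal payoffs V(N, i) = max(K - S_T, 0):
  V(3,0) = 0.000000; V(3,1) = 0.000000; V(3,2) = 0.156283; V(3,3) = 0.386601
Backward induction: V(k, i) = exp(-r*dt) * [p * V(k+1, i) + (1-p) * V(k+1, i+1)].
  V(2,0) = exp(-r*dt) * [p*0.000000 + (1-p)*0.000000] = 0.000000
  V(2,1) = exp(-r*dt) * [p*0.000000 + (1-p)*0.156283] = 0.072872
  V(2,2) = exp(-r*dt) * [p*0.156283 + (1-p)*0.386601] = 0.260480
  V(1,0) = exp(-r*dt) * [p*0.000000 + (1-p)*0.072872] = 0.033979
  V(1,1) = exp(-r*dt) * [p*0.072872 + (1-p)*0.260480] = 0.158860
  V(0,0) = exp(-r*dt) * [p*0.033979 + (1-p)*0.158860] = 0.091514

Answer: Price = V(0,0) = 0.0915


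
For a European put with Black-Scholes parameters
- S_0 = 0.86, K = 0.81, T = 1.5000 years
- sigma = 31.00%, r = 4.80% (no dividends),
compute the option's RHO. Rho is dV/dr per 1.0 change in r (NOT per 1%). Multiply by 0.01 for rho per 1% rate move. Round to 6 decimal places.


Answer: Rho = -0.494522

Derivation:
d1 = 0.5372366861; d2 = 0.1575657760
phi(d1) = 0.3453316009; exp(-qT) = 1.0000000000; exp(-rT) = 0.9305308958
N(-d2) = 0.4373994867
Rho = -K*T*exp(-rT)*N(-d2) = -0.8100 * 1.5000 * 0.9305308958 * 0.4373994867 = -0.494522


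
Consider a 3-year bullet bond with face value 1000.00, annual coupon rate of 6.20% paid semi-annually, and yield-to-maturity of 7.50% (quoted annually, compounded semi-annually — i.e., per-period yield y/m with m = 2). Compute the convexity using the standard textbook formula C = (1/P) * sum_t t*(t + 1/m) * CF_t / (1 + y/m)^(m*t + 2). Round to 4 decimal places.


Coupon per period c = face * coupon_rate / m = 31.000000
Periods per year m = 2; per-period yield y/m = 0.037500
Number of cashflows N = 6
Cashflows (t years, CF_t, discount factor 1/(1+y/m)^(m*t), PV):
  t = 0.5000: CF_t = 31.000000, DF = 0.963855, PV = 29.879518
  t = 1.0000: CF_t = 31.000000, DF = 0.929017, PV = 28.799535
  t = 1.5000: CF_t = 31.000000, DF = 0.895438, PV = 27.758588
  t = 2.0000: CF_t = 31.000000, DF = 0.863073, PV = 26.755266
  t = 2.5000: CF_t = 31.000000, DF = 0.831878, PV = 25.788208
  t = 3.0000: CF_t = 1031.000000, DF = 0.801810, PV = 826.665918
Price P = sum_t PV_t = 965.647034
Convexity numerator sum_t t*(t + 1/m) * CF_t / (1+y/m)^(m*t + 2):
  t = 0.5000: term = 13.879294
  t = 1.0000: term = 40.132899
  t = 1.5000: term = 77.364624
  t = 2.0000: term = 124.280521
  t = 2.5000: term = 179.682681
  t = 3.0000: term = 8063.862638
Convexity = (1/P) * sum = 8499.202658 / 965.647034 = 8.801562

Answer: Convexity = 8.8016


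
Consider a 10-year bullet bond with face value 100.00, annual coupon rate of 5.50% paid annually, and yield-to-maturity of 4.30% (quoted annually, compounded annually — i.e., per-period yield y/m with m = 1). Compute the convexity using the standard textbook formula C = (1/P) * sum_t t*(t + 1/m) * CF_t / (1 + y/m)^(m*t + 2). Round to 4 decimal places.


Answer: Convexity = 75.2702

Derivation:
Coupon per period c = face * coupon_rate / m = 5.500000
Periods per year m = 1; per-period yield y/m = 0.043000
Number of cashflows N = 10
Cashflows (t years, CF_t, discount factor 1/(1+y/m)^(m*t), PV):
  t = 1.0000: CF_t = 5.500000, DF = 0.958773, PV = 5.273250
  t = 2.0000: CF_t = 5.500000, DF = 0.919245, PV = 5.055849
  t = 3.0000: CF_t = 5.500000, DF = 0.881347, PV = 4.847410
  t = 4.0000: CF_t = 5.500000, DF = 0.845012, PV = 4.647565
  t = 5.0000: CF_t = 5.500000, DF = 0.810174, PV = 4.455959
  t = 6.0000: CF_t = 5.500000, DF = 0.776773, PV = 4.272252
  t = 7.0000: CF_t = 5.500000, DF = 0.744749, PV = 4.096119
  t = 8.0000: CF_t = 5.500000, DF = 0.714045, PV = 3.927247
  t = 9.0000: CF_t = 5.500000, DF = 0.684607, PV = 3.765338
  t = 10.0000: CF_t = 105.500000, DF = 0.656382, PV = 69.248341
Price P = sum_t PV_t = 109.589329
Convexity numerator sum_t t*(t + 1/m) * CF_t / (1+y/m)^(m*t + 2):
  t = 1.0000: term = 9.694820
  t = 2.0000: term = 27.885389
  t = 3.0000: term = 53.471503
  t = 4.0000: term = 85.445036
  t = 5.0000: term = 122.883560
  t = 6.0000: term = 164.944376
  t = 7.0000: term = 210.858902
  t = 8.0000: term = 259.927423
  t = 9.0000: term = 311.514170
  t = 10.0000: term = 7002.182789
Convexity = (1/P) * sum = 8248.807969 / 109.589329 = 75.270175


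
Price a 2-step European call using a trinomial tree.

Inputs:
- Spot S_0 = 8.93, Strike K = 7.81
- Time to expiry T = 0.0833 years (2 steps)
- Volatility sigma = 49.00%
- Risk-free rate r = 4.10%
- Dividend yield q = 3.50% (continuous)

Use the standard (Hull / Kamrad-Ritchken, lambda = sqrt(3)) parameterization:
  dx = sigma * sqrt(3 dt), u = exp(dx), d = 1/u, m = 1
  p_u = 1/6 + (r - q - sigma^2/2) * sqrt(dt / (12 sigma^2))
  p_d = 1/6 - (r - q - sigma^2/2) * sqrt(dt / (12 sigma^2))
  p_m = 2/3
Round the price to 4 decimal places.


Answer: Price = V(0,0) = 1.2408

Derivation:
dt = T/N = 0.041650; dx = sigma*sqrt(3*dt) = 0.173207
u = exp(dx) = 1.189112; d = 1/u = 0.840964
p_u = 0.152954, p_m = 0.666667, p_d = 0.180379
Discount per step: exp(-r*dt) = 0.998294
Stock lattice S(k, j) with j the centered position index:
  k=0: S(0,+0) = 8.9300
  k=1: S(1,-1) = 7.5098; S(1,+0) = 8.9300; S(1,+1) = 10.6188
  k=2: S(2,-2) = 6.3155; S(2,-1) = 7.5098; S(2,+0) = 8.9300; S(2,+1) = 10.6188; S(2,+2) = 12.6269
Terminal payoffs V(N, j) = max(S_T - K, 0):
  V(2,-2) = 0.000000; V(2,-1) = 0.000000; V(2,+0) = 1.120000; V(2,+1) = 2.808767; V(2,+2) = 4.816899
Backward induction: V(k, j) = exp(-r*dt) * [p_u * V(k+1, j+1) + p_m * V(k+1, j) + p_d * V(k+1, j-1)]
  V(1,-1) = exp(-r*dt) * [p_u*1.120000 + p_m*0.000000 + p_d*0.000000] = 0.171016
  V(1,+0) = exp(-r*dt) * [p_u*2.808767 + p_m*1.120000 + p_d*0.000000] = 1.174272
  V(1,+1) = exp(-r*dt) * [p_u*4.816899 + p_m*2.808767 + p_d*1.120000] = 2.806504
  V(0,+0) = exp(-r*dt) * [p_u*2.806504 + p_m*1.174272 + p_d*0.171016] = 1.240842


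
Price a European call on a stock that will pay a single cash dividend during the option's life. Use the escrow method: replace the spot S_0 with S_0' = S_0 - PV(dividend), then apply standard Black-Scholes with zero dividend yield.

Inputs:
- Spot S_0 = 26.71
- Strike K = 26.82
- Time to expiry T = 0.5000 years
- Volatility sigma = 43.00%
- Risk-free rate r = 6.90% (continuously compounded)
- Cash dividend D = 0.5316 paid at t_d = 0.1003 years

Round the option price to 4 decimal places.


PV(D) = D * exp(-r * t_d) = 0.5316 * 0.99310319 = 0.52793366
S_0' = S_0 - PV(D) = 26.7100 - 0.52793366 = 26.18206634
d1 = (ln(S_0'/K) + (r + sigma^2/2)*T) / (sigma*sqrt(T)) = 0.18632036
d2 = d1 - sigma*sqrt(T) = -0.11773556
exp(-rT) = 0.96608834
N(d1) = 0.57390323; N(d2) = 0.45313860
C = S_0' * N(d1) - K * exp(-rT) * N(d2) = 26.18206634 * 0.57390323 - 26.8200 * 0.96608834 * 0.45313860 = 3.2849

Answer: Price = 3.2849


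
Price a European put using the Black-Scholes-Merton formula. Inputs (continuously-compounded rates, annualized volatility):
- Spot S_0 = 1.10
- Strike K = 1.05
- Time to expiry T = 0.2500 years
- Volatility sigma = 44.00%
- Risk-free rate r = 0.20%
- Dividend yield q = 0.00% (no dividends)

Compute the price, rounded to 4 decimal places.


Answer: Price = 0.0710

Derivation:
d1 = (ln(S/K) + (r - q + 0.5*sigma^2) * T) / (sigma * sqrt(T)) = 0.32372734
d2 = d1 - sigma * sqrt(T) = 0.10372734
exp(-rT) = 0.99950012; exp(-qT) = 1.00000000
P = K * exp(-rT) * N(-d2) - S_0 * exp(-qT) * N(-d1)
N(-d1) = 0.37307223; N(-d2) = 0.45869286
P = 1.0500 * 0.99950012 * 0.45869286 - 1.1000 * 1.00000000 * 0.37307223 = 0.0710


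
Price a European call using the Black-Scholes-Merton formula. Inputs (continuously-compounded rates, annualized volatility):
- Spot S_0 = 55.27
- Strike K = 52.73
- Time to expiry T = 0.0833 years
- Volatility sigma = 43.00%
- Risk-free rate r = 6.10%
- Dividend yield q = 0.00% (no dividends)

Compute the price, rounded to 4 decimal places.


d1 = (ln(S/K) + (r - q + 0.5*sigma^2) * T) / (sigma * sqrt(T)) = 0.48207458
d2 = d1 - sigma * sqrt(T) = 0.35796910
exp(-rT) = 0.99493159; exp(-qT) = 1.00000000
C = S_0 * exp(-qT) * N(d1) - K * exp(-rT) * N(d2)
N(d1) = 0.68512352; N(d2) = 0.63981678
C = 55.2700 * 1.00000000 * 0.68512352 - 52.7300 * 0.99493159 * 0.63981678 = 4.3002

Answer: Price = 4.3002


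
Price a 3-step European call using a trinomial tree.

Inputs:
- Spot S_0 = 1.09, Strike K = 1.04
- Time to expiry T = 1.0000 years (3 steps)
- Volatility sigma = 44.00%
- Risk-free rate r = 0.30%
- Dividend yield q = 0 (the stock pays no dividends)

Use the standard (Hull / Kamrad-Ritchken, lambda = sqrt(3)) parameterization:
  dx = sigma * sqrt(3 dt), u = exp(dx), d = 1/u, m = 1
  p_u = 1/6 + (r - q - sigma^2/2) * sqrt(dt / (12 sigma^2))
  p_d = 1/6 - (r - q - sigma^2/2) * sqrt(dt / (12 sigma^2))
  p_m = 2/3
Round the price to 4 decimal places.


Answer: Price = V(0,0) = 0.2019

Derivation:
dt = T/N = 0.333333; dx = sigma*sqrt(3*dt) = 0.440000
u = exp(dx) = 1.552707; d = 1/u = 0.644036
p_u = 0.131136, p_m = 0.666667, p_d = 0.202197
Discount per step: exp(-r*dt) = 0.999000
Stock lattice S(k, j) with j the centered position index:
  k=0: S(0,+0) = 1.0900
  k=1: S(1,-1) = 0.7020; S(1,+0) = 1.0900; S(1,+1) = 1.6925
  k=2: S(2,-2) = 0.4521; S(2,-1) = 0.7020; S(2,+0) = 1.0900; S(2,+1) = 1.6925; S(2,+2) = 2.6279
  k=3: S(3,-3) = 0.2912; S(3,-2) = 0.4521; S(3,-1) = 0.7020; S(3,+0) = 1.0900; S(3,+1) = 1.6925; S(3,+2) = 2.6279; S(3,+3) = 4.0803
Terminal payoffs V(N, j) = max(S_T - K, 0):
  V(3,-3) = 0.000000; V(3,-2) = 0.000000; V(3,-1) = 0.000000; V(3,+0) = 0.050000; V(3,+1) = 0.652451; V(3,+2) = 1.587881; V(3,+3) = 3.040329
Backward induction: V(k, j) = exp(-r*dt) * [p_u * V(k+1, j+1) + p_m * V(k+1, j) + p_d * V(k+1, j-1)]
  V(2,-2) = exp(-r*dt) * [p_u*0.000000 + p_m*0.000000 + p_d*0.000000] = 0.000000
  V(2,-1) = exp(-r*dt) * [p_u*0.050000 + p_m*0.000000 + p_d*0.000000] = 0.006550
  V(2,+0) = exp(-r*dt) * [p_u*0.652451 + p_m*0.050000 + p_d*0.000000] = 0.118775
  V(2,+1) = exp(-r*dt) * [p_u*1.587881 + p_m*0.652451 + p_d*0.050000] = 0.652653
  V(2,+2) = exp(-r*dt) * [p_u*3.040329 + p_m*1.587881 + p_d*0.652451] = 1.587620
  V(1,-1) = exp(-r*dt) * [p_u*0.118775 + p_m*0.006550 + p_d*0.000000] = 0.019923
  V(1,+0) = exp(-r*dt) * [p_u*0.652653 + p_m*0.118775 + p_d*0.006550] = 0.165928
  V(1,+1) = exp(-r*dt) * [p_u*1.587620 + p_m*0.652653 + p_d*0.118775] = 0.666646
  V(0,+0) = exp(-r*dt) * [p_u*0.666646 + p_m*0.165928 + p_d*0.019923] = 0.201866


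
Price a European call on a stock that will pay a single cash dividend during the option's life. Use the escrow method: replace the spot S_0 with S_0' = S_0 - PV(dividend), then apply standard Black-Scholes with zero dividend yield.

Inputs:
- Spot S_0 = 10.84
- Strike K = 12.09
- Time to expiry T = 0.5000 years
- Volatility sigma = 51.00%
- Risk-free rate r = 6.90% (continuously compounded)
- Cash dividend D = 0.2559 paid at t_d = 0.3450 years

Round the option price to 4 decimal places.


Answer: Price = 1.1061

Derivation:
PV(D) = D * exp(-r * t_d) = 0.2559 * 0.97647610 = 0.24988024
S_0' = S_0 - PV(D) = 10.8400 - 0.24988024 = 10.59011976
d1 = (ln(S_0'/K) + (r + sigma^2/2)*T) / (sigma*sqrt(T)) = -0.09131992
d2 = d1 - sigma*sqrt(T) = -0.45194438
exp(-rT) = 0.96608834
N(d1) = 0.46361920; N(d2) = 0.32565453
C = S_0' * N(d1) - K * exp(-rT) * N(d2) = 10.59011976 * 0.46361920 - 12.0900 * 0.96608834 * 0.32565453 = 1.1061


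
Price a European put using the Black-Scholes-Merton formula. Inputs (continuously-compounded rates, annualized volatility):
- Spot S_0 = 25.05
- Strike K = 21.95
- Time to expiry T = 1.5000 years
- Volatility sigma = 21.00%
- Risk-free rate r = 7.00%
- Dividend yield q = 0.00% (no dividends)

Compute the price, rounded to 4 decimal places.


d1 = (ln(S/K) + (r - q + 0.5*sigma^2) * T) / (sigma * sqrt(T)) = 1.05048774
d2 = d1 - sigma * sqrt(T) = 0.79329131
exp(-rT) = 0.90032452; exp(-qT) = 1.00000000
P = K * exp(-rT) * N(-d2) - S_0 * exp(-qT) * N(-d1)
N(-d1) = 0.14674696; N(-d2) = 0.21380406
P = 21.9500 * 0.90032452 * 0.21380406 - 25.0500 * 1.00000000 * 0.14674696 = 0.5492

Answer: Price = 0.5492


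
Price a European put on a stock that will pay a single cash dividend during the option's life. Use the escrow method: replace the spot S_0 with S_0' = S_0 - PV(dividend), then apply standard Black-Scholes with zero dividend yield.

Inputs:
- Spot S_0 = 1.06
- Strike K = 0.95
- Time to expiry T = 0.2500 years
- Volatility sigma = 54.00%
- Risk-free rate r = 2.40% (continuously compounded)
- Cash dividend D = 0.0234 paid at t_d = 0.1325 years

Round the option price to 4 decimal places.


Answer: Price = 0.0664

Derivation:
PV(D) = D * exp(-r * t_d) = 0.0234 * 0.99682505 = 0.02332571
S_0' = S_0 - PV(D) = 1.0600 - 0.02332571 = 1.03667429
d1 = (ln(S_0'/K) + (r + sigma^2/2)*T) / (sigma*sqrt(T)) = 0.48059663
d2 = d1 - sigma*sqrt(T) = 0.21059663
exp(-rT) = 0.99401796
N(-d1) = 0.31540161; N(-d2) = 0.41660102
P = K * exp(-rT) * N(-d2) - S_0' * N(-d1) = 0.9500 * 0.99401796 * 0.41660102 - 1.03667429 * 0.31540161 = 0.0664


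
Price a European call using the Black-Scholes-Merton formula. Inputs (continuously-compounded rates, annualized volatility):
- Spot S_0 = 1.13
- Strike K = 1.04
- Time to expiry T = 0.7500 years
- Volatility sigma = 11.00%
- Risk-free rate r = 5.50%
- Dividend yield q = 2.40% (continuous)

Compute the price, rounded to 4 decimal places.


d1 = (ln(S/K) + (r - q + 0.5*sigma^2) * T) / (sigma * sqrt(T)) = 1.16293481
d2 = d1 - sigma * sqrt(T) = 1.06767201
exp(-rT) = 0.95958920; exp(-qT) = 0.98216103
C = S_0 * exp(-qT) * N(d1) - K * exp(-rT) * N(d2)
N(d1) = 0.87757202; N(d2) = 0.85716576
C = 1.1300 * 0.98216103 * 0.87757202 - 1.0400 * 0.95958920 * 0.85716576 = 0.1185

Answer: Price = 0.1185


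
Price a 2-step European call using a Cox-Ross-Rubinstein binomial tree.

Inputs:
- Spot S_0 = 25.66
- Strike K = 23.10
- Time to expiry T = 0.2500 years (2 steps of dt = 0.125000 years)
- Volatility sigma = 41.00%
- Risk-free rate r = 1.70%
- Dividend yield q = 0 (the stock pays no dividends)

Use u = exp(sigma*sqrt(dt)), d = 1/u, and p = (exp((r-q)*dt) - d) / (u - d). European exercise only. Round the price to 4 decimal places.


Answer: Price = V(0,0) = 3.7436

Derivation:
dt = T/N = 0.125000
u = exp(sigma*sqrt(dt)) = 1.155990; d = 1/u = 0.865060
p = (exp((r-q)*dt) - d) / (u - d) = 0.471136
Discount per step: exp(-r*dt) = 0.997877
Stock lattice S(k, i) with i counting down-moves:
  k=0: S(0,0) = 25.6600
  k=1: S(1,0) = 29.6627; S(1,1) = 22.1974
  k=2: S(2,0) = 34.2898; S(2,1) = 25.6600; S(2,2) = 19.2021
Terminal payoffs V(N, i) = max(S_T - K, 0):
  V(2,0) = 11.189773; V(2,1) = 2.560000; V(2,2) = 0.000000
Backward induction: V(k, i) = exp(-r*dt) * [p * V(k+1, i) + (1-p) * V(k+1, i+1)].
  V(1,0) = exp(-r*dt) * [p*11.189773 + (1-p)*2.560000] = 6.611732
  V(1,1) = exp(-r*dt) * [p*2.560000 + (1-p)*0.000000] = 1.203548
  V(0,0) = exp(-r*dt) * [p*6.611732 + (1-p)*1.203548] = 3.743575


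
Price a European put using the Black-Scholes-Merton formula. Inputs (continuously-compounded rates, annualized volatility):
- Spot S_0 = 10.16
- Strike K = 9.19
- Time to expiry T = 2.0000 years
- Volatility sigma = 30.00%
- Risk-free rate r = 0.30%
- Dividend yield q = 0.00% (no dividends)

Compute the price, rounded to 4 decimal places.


d1 = (ln(S/K) + (r - q + 0.5*sigma^2) * T) / (sigma * sqrt(T)) = 0.46278372
d2 = d1 - sigma * sqrt(T) = 0.03851966
exp(-rT) = 0.99401796; exp(-qT) = 1.00000000
P = K * exp(-rT) * N(-d2) - S_0 * exp(-qT) * N(-d1)
N(-d1) = 0.32175970; N(-d2) = 0.48463668
P = 9.1900 * 0.99401796 * 0.48463668 - 10.1600 * 1.00000000 * 0.32175970 = 1.1581

Answer: Price = 1.1581


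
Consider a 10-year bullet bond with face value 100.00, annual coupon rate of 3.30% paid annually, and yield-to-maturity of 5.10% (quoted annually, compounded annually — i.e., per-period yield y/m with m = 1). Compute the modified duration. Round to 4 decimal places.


Coupon per period c = face * coupon_rate / m = 3.300000
Periods per year m = 1; per-period yield y/m = 0.051000
Number of cashflows N = 10
Cashflows (t years, CF_t, discount factor 1/(1+y/m)^(m*t), PV):
  t = 1.0000: CF_t = 3.300000, DF = 0.951475, PV = 3.139867
  t = 2.0000: CF_t = 3.300000, DF = 0.905304, PV = 2.987504
  t = 3.0000: CF_t = 3.300000, DF = 0.861374, PV = 2.842535
  t = 4.0000: CF_t = 3.300000, DF = 0.819576, PV = 2.704600
  t = 5.0000: CF_t = 3.300000, DF = 0.779806, PV = 2.573359
  t = 6.0000: CF_t = 3.300000, DF = 0.741965, PV = 2.448486
  t = 7.0000: CF_t = 3.300000, DF = 0.705961, PV = 2.329673
  t = 8.0000: CF_t = 3.300000, DF = 0.671705, PV = 2.216625
  t = 9.0000: CF_t = 3.300000, DF = 0.639110, PV = 2.109063
  t = 10.0000: CF_t = 103.300000, DF = 0.608097, PV = 62.816417
Price P = sum_t PV_t = 86.168128
First compute Macaulay numerator sum_t t * PV_t:
  t * PV_t at t = 1.0000: 3.139867
  t * PV_t at t = 2.0000: 5.975008
  t * PV_t at t = 3.0000: 8.527604
  t * PV_t at t = 4.0000: 10.818401
  t * PV_t at t = 5.0000: 12.866794
  t * PV_t at t = 6.0000: 14.690917
  t * PV_t at t = 7.0000: 16.307710
  t * PV_t at t = 8.0000: 17.732999
  t * PV_t at t = 9.0000: 18.981565
  t * PV_t at t = 10.0000: 628.164170
Macaulay duration D = 737.205035 / 86.168128 = 8.555426
Modified duration = D / (1 + y/m) = 8.555426 / (1 + 0.051000) = 8.140272

Answer: Modified duration = 8.1403


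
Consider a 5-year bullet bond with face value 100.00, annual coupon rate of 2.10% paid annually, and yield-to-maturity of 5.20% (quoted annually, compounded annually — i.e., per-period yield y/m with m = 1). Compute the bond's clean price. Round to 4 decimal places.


Coupon per period c = face * coupon_rate / m = 2.100000
Periods per year m = 1; per-period yield y/m = 0.052000
Number of cashflows N = 5
Cashflows (t years, CF_t, discount factor 1/(1+y/m)^(m*t), PV):
  t = 1.0000: CF_t = 2.100000, DF = 0.950570, PV = 1.996198
  t = 2.0000: CF_t = 2.100000, DF = 0.903584, PV = 1.897526
  t = 3.0000: CF_t = 2.100000, DF = 0.858920, PV = 1.803732
  t = 4.0000: CF_t = 2.100000, DF = 0.816464, PV = 1.714574
  t = 5.0000: CF_t = 102.100000, DF = 0.776106, PV = 79.240470
Price P = sum_t PV_t = 86.652501

Answer: Price = 86.6525


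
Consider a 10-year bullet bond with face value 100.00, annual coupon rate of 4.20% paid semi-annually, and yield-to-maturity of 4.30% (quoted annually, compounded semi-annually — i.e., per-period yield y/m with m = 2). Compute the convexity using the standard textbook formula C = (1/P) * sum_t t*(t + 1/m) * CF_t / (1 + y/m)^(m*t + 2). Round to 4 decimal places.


Coupon per period c = face * coupon_rate / m = 2.100000
Periods per year m = 2; per-period yield y/m = 0.021500
Number of cashflows N = 20
Cashflows (t years, CF_t, discount factor 1/(1+y/m)^(m*t), PV):
  t = 0.5000: CF_t = 2.100000, DF = 0.978953, PV = 2.055800
  t = 1.0000: CF_t = 2.100000, DF = 0.958348, PV = 2.012531
  t = 1.5000: CF_t = 2.100000, DF = 0.938177, PV = 1.970172
  t = 2.0000: CF_t = 2.100000, DF = 0.918431, PV = 1.928705
  t = 2.5000: CF_t = 2.100000, DF = 0.899100, PV = 1.888111
  t = 3.0000: CF_t = 2.100000, DF = 0.880177, PV = 1.848371
  t = 3.5000: CF_t = 2.100000, DF = 0.861651, PV = 1.809467
  t = 4.0000: CF_t = 2.100000, DF = 0.843515, PV = 1.771382
  t = 4.5000: CF_t = 2.100000, DF = 0.825762, PV = 1.734099
  t = 5.0000: CF_t = 2.100000, DF = 0.808381, PV = 1.697601
  t = 5.5000: CF_t = 2.100000, DF = 0.791367, PV = 1.661871
  t = 6.0000: CF_t = 2.100000, DF = 0.774711, PV = 1.626892
  t = 6.5000: CF_t = 2.100000, DF = 0.758405, PV = 1.592650
  t = 7.0000: CF_t = 2.100000, DF = 0.742442, PV = 1.559129
  t = 7.5000: CF_t = 2.100000, DF = 0.726816, PV = 1.526313
  t = 8.0000: CF_t = 2.100000, DF = 0.711518, PV = 1.494188
  t = 8.5000: CF_t = 2.100000, DF = 0.696543, PV = 1.462739
  t = 9.0000: CF_t = 2.100000, DF = 0.681882, PV = 1.431953
  t = 9.5000: CF_t = 2.100000, DF = 0.667530, PV = 1.401814
  t = 10.0000: CF_t = 102.100000, DF = 0.653480, PV = 66.720351
Price P = sum_t PV_t = 99.194141
Convexity numerator sum_t t*(t + 1/m) * CF_t / (1+y/m)^(m*t + 2):
  t = 0.5000: term = 0.985086
  t = 1.0000: term = 2.893058
  t = 1.5000: term = 5.664332
  t = 2.0000: term = 9.241853
  t = 2.5000: term = 13.571003
  t = 3.0000: term = 18.599515
  t = 3.5000: term = 24.277390
  t = 4.0000: term = 30.556815
  t = 4.5000: term = 37.392089
  t = 5.0000: term = 44.739542
  t = 5.5000: term = 52.557465
  t = 6.0000: term = 60.806038
  t = 6.5000: term = 69.447262
  t = 7.0000: term = 78.444891
  t = 7.5000: term = 87.764370
  t = 8.0000: term = 97.372771
  t = 8.5000: term = 107.238735
  t = 9.0000: term = 117.332410
  t = 9.5000: term = 127.625398
  t = 10.0000: term = 6713.838340
Convexity = (1/P) * sum = 7700.348364 / 99.194141 = 77.629065

Answer: Convexity = 77.6291


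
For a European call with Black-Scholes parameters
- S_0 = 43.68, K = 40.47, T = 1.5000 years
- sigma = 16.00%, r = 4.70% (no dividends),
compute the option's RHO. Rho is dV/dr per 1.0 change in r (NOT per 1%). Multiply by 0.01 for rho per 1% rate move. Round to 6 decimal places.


d1 = 0.8472650939; d2 = 0.6513059145
phi(d1) = 0.2786308190; exp(-qT) = 1.0000000000; exp(-rT) = 0.9319277395
N(d2) = 0.7425754844
Rho = K*T*exp(-rT)*N(d2) = 40.4700 * 1.5000 * 0.9319277395 * 0.7425754844 = 42.009480

Answer: Rho = 42.009480


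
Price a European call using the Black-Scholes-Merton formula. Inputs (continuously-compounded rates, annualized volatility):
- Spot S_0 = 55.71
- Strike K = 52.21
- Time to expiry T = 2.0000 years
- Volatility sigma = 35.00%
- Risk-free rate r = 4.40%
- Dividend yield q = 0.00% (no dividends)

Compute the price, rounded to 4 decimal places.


d1 = (ln(S/K) + (r - q + 0.5*sigma^2) * T) / (sigma * sqrt(T)) = 0.55636296
d2 = d1 - sigma * sqrt(T) = 0.06138822
exp(-rT) = 0.91576088; exp(-qT) = 1.00000000
C = S_0 * exp(-qT) * N(d1) - K * exp(-rT) * N(d2)
N(d1) = 0.71101862; N(d2) = 0.52447498
C = 55.7100 * 1.00000000 * 0.71101862 - 52.2100 * 0.91576088 * 0.52447498 = 14.5347

Answer: Price = 14.5347


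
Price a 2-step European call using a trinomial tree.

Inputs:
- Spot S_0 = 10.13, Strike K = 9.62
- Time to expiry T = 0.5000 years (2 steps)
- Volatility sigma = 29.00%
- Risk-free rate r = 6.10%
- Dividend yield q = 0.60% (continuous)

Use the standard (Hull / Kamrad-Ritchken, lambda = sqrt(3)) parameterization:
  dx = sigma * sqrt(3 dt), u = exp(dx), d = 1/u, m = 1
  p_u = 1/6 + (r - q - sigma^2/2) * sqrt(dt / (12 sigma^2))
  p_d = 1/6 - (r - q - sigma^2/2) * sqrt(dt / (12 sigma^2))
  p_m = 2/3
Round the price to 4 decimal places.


dt = T/N = 0.250000; dx = sigma*sqrt(3*dt) = 0.251147
u = exp(dx) = 1.285500; d = 1/u = 0.777908
p_u = 0.173112, p_m = 0.666667, p_d = 0.160221
Discount per step: exp(-r*dt) = 0.984866
Stock lattice S(k, j) with j the centered position index:
  k=0: S(0,+0) = 10.1300
  k=1: S(1,-1) = 7.8802; S(1,+0) = 10.1300; S(1,+1) = 13.0221
  k=2: S(2,-2) = 6.1301; S(2,-1) = 7.8802; S(2,+0) = 10.1300; S(2,+1) = 13.0221; S(2,+2) = 16.7399
Terminal payoffs V(N, j) = max(S_T - K, 0):
  V(2,-2) = 0.000000; V(2,-1) = 0.000000; V(2,+0) = 0.510000; V(2,+1) = 3.402110; V(2,+2) = 7.119916
Backward induction: V(k, j) = exp(-r*dt) * [p_u * V(k+1, j+1) + p_m * V(k+1, j) + p_d * V(k+1, j-1)]
  V(1,-1) = exp(-r*dt) * [p_u*0.510000 + p_m*0.000000 + p_d*0.000000] = 0.086951
  V(1,+0) = exp(-r*dt) * [p_u*3.402110 + p_m*0.510000 + p_d*0.000000] = 0.914887
  V(1,+1) = exp(-r*dt) * [p_u*7.119916 + p_m*3.402110 + p_d*0.510000] = 3.528114
  V(0,+0) = exp(-r*dt) * [p_u*3.528114 + p_m*0.914887 + p_d*0.086951] = 1.215930

Answer: Price = V(0,0) = 1.2159


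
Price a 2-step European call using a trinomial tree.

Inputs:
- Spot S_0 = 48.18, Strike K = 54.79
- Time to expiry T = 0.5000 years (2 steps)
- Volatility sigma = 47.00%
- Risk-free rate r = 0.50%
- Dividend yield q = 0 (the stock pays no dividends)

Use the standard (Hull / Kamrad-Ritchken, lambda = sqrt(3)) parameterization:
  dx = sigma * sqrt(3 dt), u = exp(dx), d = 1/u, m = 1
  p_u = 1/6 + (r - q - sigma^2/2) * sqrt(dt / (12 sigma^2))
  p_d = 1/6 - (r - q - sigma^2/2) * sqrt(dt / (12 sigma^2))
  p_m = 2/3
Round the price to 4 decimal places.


dt = T/N = 0.250000; dx = sigma*sqrt(3*dt) = 0.407032
u = exp(dx) = 1.502352; d = 1/u = 0.665623
p_u = 0.134283, p_m = 0.666667, p_d = 0.199050
Discount per step: exp(-r*dt) = 0.998751
Stock lattice S(k, j) with j the centered position index:
  k=0: S(0,+0) = 48.1800
  k=1: S(1,-1) = 32.0697; S(1,+0) = 48.1800; S(1,+1) = 72.3833
  k=2: S(2,-2) = 21.3463; S(2,-1) = 32.0697; S(2,+0) = 48.1800; S(2,+1) = 72.3833; S(2,+2) = 108.7452
Terminal payoffs V(N, j) = max(S_T - K, 0):
  V(2,-2) = 0.000000; V(2,-1) = 0.000000; V(2,+0) = 0.000000; V(2,+1) = 17.593324; V(2,+2) = 53.955238
Backward induction: V(k, j) = exp(-r*dt) * [p_u * V(k+1, j+1) + p_m * V(k+1, j) + p_d * V(k+1, j-1)]
  V(1,-1) = exp(-r*dt) * [p_u*0.000000 + p_m*0.000000 + p_d*0.000000] = 0.000000
  V(1,+0) = exp(-r*dt) * [p_u*17.593324 + p_m*0.000000 + p_d*0.000000] = 2.359530
  V(1,+1) = exp(-r*dt) * [p_u*53.955238 + p_m*17.593324 + p_d*0.000000] = 18.950442
  V(0,+0) = exp(-r*dt) * [p_u*18.950442 + p_m*2.359530 + p_d*0.000000] = 4.112596

Answer: Price = V(0,0) = 4.1126


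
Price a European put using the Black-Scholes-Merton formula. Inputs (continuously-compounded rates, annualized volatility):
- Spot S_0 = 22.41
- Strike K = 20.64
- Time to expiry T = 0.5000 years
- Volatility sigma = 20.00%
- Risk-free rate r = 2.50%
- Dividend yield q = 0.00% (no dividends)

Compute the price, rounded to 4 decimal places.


d1 = (ln(S/K) + (r - q + 0.5*sigma^2) * T) / (sigma * sqrt(T)) = 0.74088066
d2 = d1 - sigma * sqrt(T) = 0.59945930
exp(-rT) = 0.98757780; exp(-qT) = 1.00000000
P = K * exp(-rT) * N(-d2) - S_0 * exp(-qT) * N(-d1)
N(-d1) = 0.22938290; N(-d2) = 0.27443332
P = 20.6400 * 0.98757780 * 0.27443332 - 22.4100 * 1.00000000 * 0.22938290 = 0.4535

Answer: Price = 0.4535


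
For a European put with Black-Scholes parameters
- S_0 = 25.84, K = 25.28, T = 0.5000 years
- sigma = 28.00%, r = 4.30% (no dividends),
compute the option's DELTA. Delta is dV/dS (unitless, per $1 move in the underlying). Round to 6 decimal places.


d1 = 0.3182491129; d2 = 0.1202592142
phi(d1) = 0.3792423690; exp(-qT) = 1.0000000000; exp(-rT) = 0.9787294775
N(-d1) = 0.3751479905
Delta = -exp(-qT) * N(-d1) = -1.0000000000 * 0.3751479905 = -0.375148

Answer: Delta = -0.375148


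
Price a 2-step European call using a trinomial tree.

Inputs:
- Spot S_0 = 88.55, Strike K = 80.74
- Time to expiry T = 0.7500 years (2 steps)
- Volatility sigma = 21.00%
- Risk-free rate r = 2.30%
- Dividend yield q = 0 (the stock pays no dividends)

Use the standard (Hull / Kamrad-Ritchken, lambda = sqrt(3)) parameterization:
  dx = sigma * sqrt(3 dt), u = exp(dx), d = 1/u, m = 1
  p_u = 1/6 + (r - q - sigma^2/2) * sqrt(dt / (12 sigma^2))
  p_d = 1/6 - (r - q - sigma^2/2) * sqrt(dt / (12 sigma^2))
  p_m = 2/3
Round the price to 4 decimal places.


dt = T/N = 0.375000; dx = sigma*sqrt(3*dt) = 0.222739
u = exp(dx) = 1.249494; d = 1/u = 0.800324
p_u = 0.167466, p_m = 0.666667, p_d = 0.165867
Discount per step: exp(-r*dt) = 0.991412
Stock lattice S(k, j) with j the centered position index:
  k=0: S(0,+0) = 88.5500
  k=1: S(1,-1) = 70.8687; S(1,+0) = 88.5500; S(1,+1) = 110.6427
  k=2: S(2,-2) = 56.7179; S(2,-1) = 70.8687; S(2,+0) = 88.5500; S(2,+1) = 110.6427; S(2,+2) = 138.2474
Terminal payoffs V(N, j) = max(S_T - K, 0):
  V(2,-2) = 0.000000; V(2,-1) = 0.000000; V(2,+0) = 7.810000; V(2,+1) = 29.902690; V(2,+2) = 57.507373
Backward induction: V(k, j) = exp(-r*dt) * [p_u * V(k+1, j+1) + p_m * V(k+1, j) + p_d * V(k+1, j-1)]
  V(1,-1) = exp(-r*dt) * [p_u*7.810000 + p_m*0.000000 + p_d*0.000000] = 1.296680
  V(1,+0) = exp(-r*dt) * [p_u*29.902690 + p_m*7.810000 + p_d*0.000000] = 10.126642
  V(1,+1) = exp(-r*dt) * [p_u*57.507373 + p_m*29.902690 + p_d*7.810000] = 30.596066
  V(0,+0) = exp(-r*dt) * [p_u*30.596066 + p_m*10.126642 + p_d*1.296680] = 11.986155

Answer: Price = V(0,0) = 11.9862


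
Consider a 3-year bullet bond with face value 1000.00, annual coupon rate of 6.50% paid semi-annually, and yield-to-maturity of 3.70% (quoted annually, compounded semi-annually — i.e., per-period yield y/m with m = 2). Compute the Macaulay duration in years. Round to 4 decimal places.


Coupon per period c = face * coupon_rate / m = 32.500000
Periods per year m = 2; per-period yield y/m = 0.018500
Number of cashflows N = 6
Cashflows (t years, CF_t, discount factor 1/(1+y/m)^(m*t), PV):
  t = 0.5000: CF_t = 32.500000, DF = 0.981836, PV = 31.909671
  t = 1.0000: CF_t = 32.500000, DF = 0.964002, PV = 31.330065
  t = 1.5000: CF_t = 32.500000, DF = 0.946492, PV = 30.760987
  t = 2.0000: CF_t = 32.500000, DF = 0.929300, PV = 30.202245
  t = 2.5000: CF_t = 32.500000, DF = 0.912420, PV = 29.653653
  t = 3.0000: CF_t = 1032.500000, DF = 0.895847, PV = 924.961934
Price P = sum_t PV_t = 1078.818555
Macaulay numerator sum_t t * PV_t:
  t * PV_t at t = 0.5000: 15.954836
  t * PV_t at t = 1.0000: 31.330065
  t * PV_t at t = 1.5000: 46.141480
  t * PV_t at t = 2.0000: 60.404490
  t * PV_t at t = 2.5000: 74.134131
  t * PV_t at t = 3.0000: 2774.885803
Macaulay duration D = (sum_t t * PV_t) / P = 3002.850805 / 1078.818555 = 2.783462

Answer: Macaulay duration = 2.7835 years


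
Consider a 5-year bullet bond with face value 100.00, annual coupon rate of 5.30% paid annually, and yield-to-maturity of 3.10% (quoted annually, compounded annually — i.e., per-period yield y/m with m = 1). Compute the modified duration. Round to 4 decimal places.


Answer: Modified duration = 4.4100

Derivation:
Coupon per period c = face * coupon_rate / m = 5.300000
Periods per year m = 1; per-period yield y/m = 0.031000
Number of cashflows N = 5
Cashflows (t years, CF_t, discount factor 1/(1+y/m)^(m*t), PV):
  t = 1.0000: CF_t = 5.300000, DF = 0.969932, PV = 5.140640
  t = 2.0000: CF_t = 5.300000, DF = 0.940768, PV = 4.986072
  t = 3.0000: CF_t = 5.300000, DF = 0.912481, PV = 4.836151
  t = 4.0000: CF_t = 5.300000, DF = 0.885045, PV = 4.690738
  t = 5.0000: CF_t = 105.300000, DF = 0.858434, PV = 90.393051
Price P = sum_t PV_t = 110.046653
First compute Macaulay numerator sum_t t * PV_t:
  t * PV_t at t = 1.0000: 5.140640
  t * PV_t at t = 2.0000: 9.972144
  t * PV_t at t = 3.0000: 14.508454
  t * PV_t at t = 4.0000: 18.762953
  t * PV_t at t = 5.0000: 451.965255
Macaulay duration D = 500.349446 / 110.046653 = 4.546703
Modified duration = D / (1 + y/m) = 4.546703 / (1 + 0.031000) = 4.409993


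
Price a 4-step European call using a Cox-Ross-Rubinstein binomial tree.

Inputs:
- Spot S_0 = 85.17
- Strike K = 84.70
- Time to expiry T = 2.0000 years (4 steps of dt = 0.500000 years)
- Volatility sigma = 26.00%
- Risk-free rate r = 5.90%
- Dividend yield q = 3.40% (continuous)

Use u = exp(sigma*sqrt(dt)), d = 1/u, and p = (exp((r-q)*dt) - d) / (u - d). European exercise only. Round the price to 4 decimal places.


Answer: Price = V(0,0) = 12.9617

Derivation:
dt = T/N = 0.500000
u = exp(sigma*sqrt(dt)) = 1.201833; d = 1/u = 0.832062
p = (exp((r-q)*dt) - d) / (u - d) = 0.488184
Discount per step: exp(-r*dt) = 0.970931
Stock lattice S(k, i) with i counting down-moves:
  k=0: S(0,0) = 85.1700
  k=1: S(1,0) = 102.3601; S(1,1) = 70.8668
  k=2: S(2,0) = 123.0197; S(2,1) = 85.1700; S(2,2) = 58.9656
  k=3: S(3,0) = 147.8492; S(3,1) = 102.3601; S(3,2) = 70.8668; S(3,3) = 49.0630
  k=4: S(4,0) = 177.6900; S(4,1) = 123.0197; S(4,2) = 85.1700; S(4,3) = 58.9656; S(4,4) = 40.8235
Terminal payoffs V(N, i) = max(S_T - K, 0):
  V(4,0) = 92.989974; V(4,1) = 38.319734; V(4,2) = 0.470000; V(4,3) = 0.000000; V(4,4) = 0.000000
Backward induction: V(k, i) = exp(-r*dt) * [p * V(k+1, i) + (1-p) * V(k+1, i+1)].
  V(3,0) = exp(-r*dt) * [p*92.989974 + (1-p)*38.319734] = 63.119120
  V(3,1) = exp(-r*dt) * [p*38.319734 + (1-p)*0.470000] = 18.396844
  V(3,2) = exp(-r*dt) * [p*0.470000 + (1-p)*0.000000] = 0.222777
  V(3,3) = exp(-r*dt) * [p*0.000000 + (1-p)*0.000000] = 0.000000
  V(2,0) = exp(-r*dt) * [p*63.119120 + (1-p)*18.396844] = 39.060107
  V(2,1) = exp(-r*dt) * [p*18.396844 + (1-p)*0.222777] = 8.830680
  V(2,2) = exp(-r*dt) * [p*0.222777 + (1-p)*0.000000] = 0.105595
  V(1,0) = exp(-r*dt) * [p*39.060107 + (1-p)*8.830680] = 22.902514
  V(1,1) = exp(-r*dt) * [p*8.830680 + (1-p)*0.105595] = 4.238154
  V(0,0) = exp(-r*dt) * [p*22.902514 + (1-p)*4.238154] = 12.961729


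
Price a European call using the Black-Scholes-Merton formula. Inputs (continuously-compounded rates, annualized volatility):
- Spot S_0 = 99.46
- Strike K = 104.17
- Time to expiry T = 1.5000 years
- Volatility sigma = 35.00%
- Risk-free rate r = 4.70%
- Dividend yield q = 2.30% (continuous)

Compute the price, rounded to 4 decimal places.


d1 = (ln(S/K) + (r - q + 0.5*sigma^2) * T) / (sigma * sqrt(T)) = 0.19037521
d2 = d1 - sigma * sqrt(T) = -0.23828549
exp(-rT) = 0.93192774; exp(-qT) = 0.96608834
C = S_0 * exp(-qT) * N(d1) - K * exp(-rT) * N(d2)
N(d1) = 0.57549244; N(d2) = 0.40582984
C = 99.4600 * 0.96608834 * 0.57549244 - 104.1700 * 0.93192774 * 0.40582984 = 15.8999

Answer: Price = 15.8999


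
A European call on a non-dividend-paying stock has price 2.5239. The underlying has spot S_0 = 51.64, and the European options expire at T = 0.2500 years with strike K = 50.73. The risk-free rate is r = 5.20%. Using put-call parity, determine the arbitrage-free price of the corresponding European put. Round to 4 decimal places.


Put-call parity: C - P = S_0 * exp(-qT) - K * exp(-rT).
S_0 * exp(-qT) = 51.6400 * 1.00000000 = 51.64000000
K * exp(-rT) = 50.7300 * 0.98708414 = 50.07477817
P = C - S*exp(-qT) + K*exp(-rT)
P = 2.5239 - 51.64000000 + 50.07477817 = 0.9587

Answer: Put price = 0.9587


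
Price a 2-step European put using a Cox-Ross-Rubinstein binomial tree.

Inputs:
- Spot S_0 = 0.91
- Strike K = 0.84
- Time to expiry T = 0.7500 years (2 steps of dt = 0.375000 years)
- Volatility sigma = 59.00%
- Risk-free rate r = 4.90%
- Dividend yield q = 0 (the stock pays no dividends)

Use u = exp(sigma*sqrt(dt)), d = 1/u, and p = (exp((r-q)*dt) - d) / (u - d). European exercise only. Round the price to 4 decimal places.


Answer: Price = V(0,0) = 0.1222

Derivation:
dt = T/N = 0.375000
u = exp(sigma*sqrt(dt)) = 1.435194; d = 1/u = 0.696770
p = (exp((r-q)*dt) - d) / (u - d) = 0.435759
Discount per step: exp(-r*dt) = 0.981793
Stock lattice S(k, i) with i counting down-moves:
  k=0: S(0,0) = 0.9100
  k=1: S(1,0) = 1.3060; S(1,1) = 0.6341
  k=2: S(2,0) = 1.8744; S(2,1) = 0.9100; S(2,2) = 0.4418
Terminal payoffs V(N, i) = max(K - S_T, 0):
  V(2,0) = 0.000000; V(2,1) = 0.000000; V(2,2) = 0.398205
Backward induction: V(k, i) = exp(-r*dt) * [p * V(k+1, i) + (1-p) * V(k+1, i+1)].
  V(1,0) = exp(-r*dt) * [p*0.000000 + (1-p)*0.000000] = 0.000000
  V(1,1) = exp(-r*dt) * [p*0.000000 + (1-p)*0.398205] = 0.220593
  V(0,0) = exp(-r*dt) * [p*0.000000 + (1-p)*0.220593] = 0.122201


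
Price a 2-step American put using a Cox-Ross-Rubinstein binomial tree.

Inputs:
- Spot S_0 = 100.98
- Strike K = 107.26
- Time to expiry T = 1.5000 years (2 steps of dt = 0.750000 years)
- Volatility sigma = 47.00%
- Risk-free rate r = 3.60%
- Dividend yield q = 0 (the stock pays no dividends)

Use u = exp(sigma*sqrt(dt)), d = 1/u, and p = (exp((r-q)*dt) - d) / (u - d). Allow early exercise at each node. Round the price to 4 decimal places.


Answer: Price = V(0,0) = 23.5871

Derivation:
dt = T/N = 0.750000
u = exp(sigma*sqrt(dt)) = 1.502352; d = 1/u = 0.665623
p = (exp((r-q)*dt) - d) / (u - d) = 0.432332
Discount per step: exp(-r*dt) = 0.973361
Stock lattice S(k, i) with i counting down-moves:
  k=0: S(0,0) = 100.9800
  k=1: S(1,0) = 151.7075; S(1,1) = 67.2146
  k=2: S(2,0) = 227.9181; S(2,1) = 100.9800; S(2,2) = 44.7396
Terminal payoffs V(N, i) = max(K - S_T, 0):
  V(2,0) = 0.000000; V(2,1) = 6.280000; V(2,2) = 62.520419
Backward induction: V(k, i) = exp(-r*dt) * [p * V(k+1, i) + (1-p) * V(k+1, i+1)]; then take max(V_cont, immediate exercise) for American.
  V(1,0) = exp(-r*dt) * [p*0.000000 + (1-p)*6.280000] = 3.469988; exercise = 0.000000; V(1,0) = max -> 3.469988
  V(1,1) = exp(-r*dt) * [p*6.280000 + (1-p)*62.520419] = 37.188123; exercise = 40.045397; V(1,1) = max -> 40.045397
  V(0,0) = exp(-r*dt) * [p*3.469988 + (1-p)*40.045397] = 23.587145; exercise = 6.280000; V(0,0) = max -> 23.587145


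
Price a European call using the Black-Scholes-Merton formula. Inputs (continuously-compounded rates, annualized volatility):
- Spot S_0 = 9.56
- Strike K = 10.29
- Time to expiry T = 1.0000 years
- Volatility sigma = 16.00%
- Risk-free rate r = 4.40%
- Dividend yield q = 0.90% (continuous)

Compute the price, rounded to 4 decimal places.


d1 = (ln(S/K) + (r - q + 0.5*sigma^2) * T) / (sigma * sqrt(T)) = -0.16115514
d2 = d1 - sigma * sqrt(T) = -0.32115514
exp(-rT) = 0.95695396; exp(-qT) = 0.99104038
C = S_0 * exp(-qT) * N(d1) - K * exp(-rT) * N(d2)
N(d1) = 0.43598561; N(d2) = 0.37404641
C = 9.5600 * 0.99104038 * 0.43598561 - 10.2900 * 0.95695396 * 0.37404641 = 0.4474

Answer: Price = 0.4474


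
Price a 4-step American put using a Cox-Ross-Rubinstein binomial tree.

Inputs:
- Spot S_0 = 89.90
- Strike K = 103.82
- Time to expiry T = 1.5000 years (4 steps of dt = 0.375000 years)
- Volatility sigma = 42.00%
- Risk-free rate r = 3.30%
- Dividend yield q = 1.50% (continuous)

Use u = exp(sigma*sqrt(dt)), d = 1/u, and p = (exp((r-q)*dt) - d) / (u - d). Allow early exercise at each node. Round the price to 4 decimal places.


Answer: Price = V(0,0) = 26.2706

Derivation:
dt = T/N = 0.375000
u = exp(sigma*sqrt(dt)) = 1.293299; d = 1/u = 0.773216
p = (exp((r-q)*dt) - d) / (u - d) = 0.449076
Discount per step: exp(-r*dt) = 0.987701
Stock lattice S(k, i) with i counting down-moves:
  k=0: S(0,0) = 89.9000
  k=1: S(1,0) = 116.2676; S(1,1) = 69.5121
  k=2: S(2,0) = 150.3688; S(2,1) = 89.9000; S(2,2) = 53.7479
  k=3: S(3,0) = 194.4718; S(3,1) = 116.2676; S(3,2) = 69.5121; S(3,3) = 41.5588
  k=4: S(4,0) = 251.5102; S(4,1) = 150.3688; S(4,2) = 89.9000; S(4,3) = 53.7479; S(4,4) = 32.1339
Terminal payoffs V(N, i) = max(K - S_T, 0):
  V(4,0) = 0.000000; V(4,1) = 0.000000; V(4,2) = 13.920000; V(4,3) = 50.072073; V(4,4) = 71.686077
Backward induction: V(k, i) = exp(-r*dt) * [p * V(k+1, i) + (1-p) * V(k+1, i+1)]; then take max(V_cont, immediate exercise) for American.
  V(3,0) = exp(-r*dt) * [p*0.000000 + (1-p)*0.000000] = 0.000000; exercise = 0.000000; V(3,0) = max -> 0.000000
  V(3,1) = exp(-r*dt) * [p*0.000000 + (1-p)*13.920000] = 7.574550; exercise = 0.000000; V(3,1) = max -> 7.574550
  V(3,2) = exp(-r*dt) * [p*13.920000 + (1-p)*50.072073] = 33.420905; exercise = 34.307853; V(3,2) = max -> 34.307853
  V(3,3) = exp(-r*dt) * [p*50.072073 + (1-p)*71.686077] = 61.217482; exercise = 62.261226; V(3,3) = max -> 62.261226
  V(2,0) = exp(-r*dt) * [p*0.000000 + (1-p)*7.574550] = 4.121682; exercise = 0.000000; V(2,0) = max -> 4.121682
  V(2,1) = exp(-r*dt) * [p*7.574550 + (1-p)*34.307853] = 22.028285; exercise = 13.920000; V(2,1) = max -> 22.028285
  V(2,2) = exp(-r*dt) * [p*34.307853 + (1-p)*62.261226] = 49.096701; exercise = 50.072073; V(2,2) = max -> 50.072073
  V(1,0) = exp(-r*dt) * [p*4.121682 + (1-p)*22.028285] = 13.814845; exercise = 0.000000; V(1,0) = max -> 13.814845
  V(1,1) = exp(-r*dt) * [p*22.028285 + (1-p)*50.072073] = 37.017356; exercise = 34.307853; V(1,1) = max -> 37.017356
  V(0,0) = exp(-r*dt) * [p*13.814845 + (1-p)*37.017356] = 26.270556; exercise = 13.920000; V(0,0) = max -> 26.270556


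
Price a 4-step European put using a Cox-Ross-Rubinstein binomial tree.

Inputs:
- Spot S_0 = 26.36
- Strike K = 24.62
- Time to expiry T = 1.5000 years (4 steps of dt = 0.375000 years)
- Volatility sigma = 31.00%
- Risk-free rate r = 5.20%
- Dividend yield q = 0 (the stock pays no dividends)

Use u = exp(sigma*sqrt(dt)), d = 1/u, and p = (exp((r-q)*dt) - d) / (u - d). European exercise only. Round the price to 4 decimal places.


Answer: Price = V(0,0) = 2.1839

Derivation:
dt = T/N = 0.375000
u = exp(sigma*sqrt(dt)) = 1.209051; d = 1/u = 0.827095
p = (exp((r-q)*dt) - d) / (u - d) = 0.504237
Discount per step: exp(-r*dt) = 0.980689
Stock lattice S(k, i) with i counting down-moves:
  k=0: S(0,0) = 26.3600
  k=1: S(1,0) = 31.8706; S(1,1) = 21.8022
  k=2: S(2,0) = 38.5331; S(2,1) = 26.3600; S(2,2) = 18.0325
  k=3: S(3,0) = 46.5885; S(3,1) = 31.8706; S(3,2) = 21.8022; S(3,3) = 14.9146
  k=4: S(4,0) = 56.3279; S(4,1) = 38.5331; S(4,2) = 26.3600; S(4,3) = 18.0325; S(4,4) = 12.3358
Terminal payoffs V(N, i) = max(K - S_T, 0):
  V(4,0) = 0.000000; V(4,1) = 0.000000; V(4,2) = 0.000000; V(4,3) = 6.587480; V(4,4) = 12.284196
Backward induction: V(k, i) = exp(-r*dt) * [p * V(k+1, i) + (1-p) * V(k+1, i+1)].
  V(3,0) = exp(-r*dt) * [p*0.000000 + (1-p)*0.000000] = 0.000000
  V(3,1) = exp(-r*dt) * [p*0.000000 + (1-p)*0.000000] = 0.000000
  V(3,2) = exp(-r*dt) * [p*0.000000 + (1-p)*6.587480] = 3.202760
  V(3,3) = exp(-r*dt) * [p*6.587480 + (1-p)*12.284196] = 9.229949
  V(2,0) = exp(-r*dt) * [p*0.000000 + (1-p)*0.000000] = 0.000000
  V(2,1) = exp(-r*dt) * [p*0.000000 + (1-p)*3.202760] = 1.557147
  V(2,2) = exp(-r*dt) * [p*3.202760 + (1-p)*9.229949] = 6.071265
  V(1,0) = exp(-r*dt) * [p*0.000000 + (1-p)*1.557147] = 0.757068
  V(1,1) = exp(-r*dt) * [p*1.557147 + (1-p)*6.071265] = 3.721791
  V(0,0) = exp(-r*dt) * [p*0.757068 + (1-p)*3.721791] = 2.183864
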